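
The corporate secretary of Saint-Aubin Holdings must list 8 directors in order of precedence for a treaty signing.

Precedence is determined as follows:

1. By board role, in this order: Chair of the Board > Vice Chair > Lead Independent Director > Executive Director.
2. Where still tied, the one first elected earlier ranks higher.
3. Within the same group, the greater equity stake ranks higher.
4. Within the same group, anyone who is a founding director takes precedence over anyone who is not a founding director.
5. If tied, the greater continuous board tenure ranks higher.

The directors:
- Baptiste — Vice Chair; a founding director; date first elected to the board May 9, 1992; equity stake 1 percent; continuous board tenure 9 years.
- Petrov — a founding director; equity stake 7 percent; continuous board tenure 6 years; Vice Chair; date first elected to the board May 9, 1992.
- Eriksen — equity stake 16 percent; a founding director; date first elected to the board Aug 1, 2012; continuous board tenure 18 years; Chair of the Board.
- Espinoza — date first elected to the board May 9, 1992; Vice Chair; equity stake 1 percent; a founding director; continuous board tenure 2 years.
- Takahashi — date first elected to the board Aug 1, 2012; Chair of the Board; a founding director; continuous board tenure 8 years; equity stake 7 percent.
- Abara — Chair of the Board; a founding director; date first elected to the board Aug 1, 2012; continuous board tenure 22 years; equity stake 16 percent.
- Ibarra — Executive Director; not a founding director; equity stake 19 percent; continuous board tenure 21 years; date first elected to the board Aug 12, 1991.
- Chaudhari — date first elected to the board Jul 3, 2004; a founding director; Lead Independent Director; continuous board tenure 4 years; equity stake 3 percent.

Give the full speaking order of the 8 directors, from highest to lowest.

Abara, Eriksen, Takahashi, Petrov, Baptiste, Espinoza, Chaudhari, Ibarra

By board role: Abara, Eriksen and Takahashi (Chair of the Board); then Petrov, Baptiste and Espinoza (Vice Chair); then Chaudhari (Lead Independent Director); then Ibarra (Executive Director).
Abara, Eriksen and Takahashi all have date first elected to the board Aug 1, 2012, so the next rule applies.
Among Abara, Eriksen and Takahashi, by equity stake (higher first): Abara and Eriksen (16 percent) before Takahashi (7 percent).
Abara and Eriksen are each a founding director, so the next rule applies.
Among Abara and Eriksen, by continuous board tenure (higher first): Abara (22 years) before Eriksen (18 years).
Petrov, Baptiste and Espinoza all have date first elected to the board May 9, 1992, so the next rule applies.
Among Petrov, Baptiste and Espinoza, by equity stake (higher first): Petrov (7 percent) before Baptiste and Espinoza (1 percent).
Baptiste and Espinoza are each a founding director, so the next rule applies.
Among Baptiste and Espinoza, by continuous board tenure (higher first): Baptiste (9 years) before Espinoza (2 years).
Full order: Abara, Eriksen, Takahashi, Petrov, Baptiste, Espinoza, Chaudhari, Ibarra.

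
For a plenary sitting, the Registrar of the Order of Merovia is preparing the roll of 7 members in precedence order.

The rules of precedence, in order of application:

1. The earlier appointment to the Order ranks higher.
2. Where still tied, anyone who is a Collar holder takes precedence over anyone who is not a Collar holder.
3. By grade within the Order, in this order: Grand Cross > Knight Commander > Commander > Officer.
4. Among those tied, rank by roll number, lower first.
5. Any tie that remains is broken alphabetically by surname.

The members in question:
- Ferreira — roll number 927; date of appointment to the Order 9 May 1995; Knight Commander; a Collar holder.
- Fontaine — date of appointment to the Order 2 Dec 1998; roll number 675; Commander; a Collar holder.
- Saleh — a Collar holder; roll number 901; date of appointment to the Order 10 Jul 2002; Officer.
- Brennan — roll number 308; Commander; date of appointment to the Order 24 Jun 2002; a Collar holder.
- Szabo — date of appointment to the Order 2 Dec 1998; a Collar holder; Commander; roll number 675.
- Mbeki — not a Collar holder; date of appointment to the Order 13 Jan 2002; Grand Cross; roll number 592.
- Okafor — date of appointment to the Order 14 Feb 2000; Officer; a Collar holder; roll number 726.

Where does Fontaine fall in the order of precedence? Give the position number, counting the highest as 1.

By date of appointment to the Order (earlier first): Ferreira (9 May 1995); then Fontaine and Szabo (both 2 Dec 1998); then Okafor (14 Feb 2000); then Mbeki (13 Jan 2002); then Brennan (24 Jun 2002); then Saleh (10 Jul 2002).
Fontaine and Szabo are each a Collar holder, so the next rule applies.
Fontaine and Szabo are each Commander, so the next rule applies.
Fontaine and Szabo both have roll number 675, so the next rule applies.
Among Fontaine and Szabo, alphabetically by surname: Fontaine before Szabo.
Order: Ferreira, Fontaine, Szabo, Okafor, Mbeki, Brennan, Saleh. So position 2.

2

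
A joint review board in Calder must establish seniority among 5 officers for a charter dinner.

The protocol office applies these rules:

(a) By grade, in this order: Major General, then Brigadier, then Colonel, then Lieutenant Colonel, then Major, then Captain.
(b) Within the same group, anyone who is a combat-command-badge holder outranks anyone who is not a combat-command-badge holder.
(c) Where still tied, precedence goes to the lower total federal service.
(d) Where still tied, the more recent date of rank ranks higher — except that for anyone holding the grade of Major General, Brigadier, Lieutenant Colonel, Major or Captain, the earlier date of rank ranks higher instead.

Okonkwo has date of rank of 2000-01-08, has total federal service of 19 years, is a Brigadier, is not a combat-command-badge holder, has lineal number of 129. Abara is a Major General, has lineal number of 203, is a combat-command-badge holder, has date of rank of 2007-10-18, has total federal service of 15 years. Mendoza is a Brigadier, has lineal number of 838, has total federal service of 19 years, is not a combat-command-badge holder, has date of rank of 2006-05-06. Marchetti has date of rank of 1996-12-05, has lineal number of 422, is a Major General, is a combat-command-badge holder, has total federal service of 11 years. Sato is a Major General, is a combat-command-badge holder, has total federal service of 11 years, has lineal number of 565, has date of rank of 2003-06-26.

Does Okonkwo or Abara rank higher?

Abara

By grade: Marchetti, Sato and Abara (Major General); then Okonkwo and Mendoza (Brigadier).
Marchetti, Sato and Abara are each a combat-command-badge holder, so the next rule applies.
Among Marchetti, Sato and Abara, by total federal service (lower first): Marchetti and Sato (11 years) before Abara (15 years).
Among Marchetti and Sato, by date of rank (earlier first) (reversed rule for this group): Marchetti (1996-12-05) before Sato (2003-06-26).
Okonkwo and Mendoza are each not a combat-command-badge holder, so the next rule applies.
Okonkwo and Mendoza both have total federal service 19 years, so the next rule applies.
Among Okonkwo and Mendoza, by date of rank (earlier first) (reversed rule for this group): Okonkwo (2000-01-08) before Mendoza (2006-05-06).
So Abara takes precedence.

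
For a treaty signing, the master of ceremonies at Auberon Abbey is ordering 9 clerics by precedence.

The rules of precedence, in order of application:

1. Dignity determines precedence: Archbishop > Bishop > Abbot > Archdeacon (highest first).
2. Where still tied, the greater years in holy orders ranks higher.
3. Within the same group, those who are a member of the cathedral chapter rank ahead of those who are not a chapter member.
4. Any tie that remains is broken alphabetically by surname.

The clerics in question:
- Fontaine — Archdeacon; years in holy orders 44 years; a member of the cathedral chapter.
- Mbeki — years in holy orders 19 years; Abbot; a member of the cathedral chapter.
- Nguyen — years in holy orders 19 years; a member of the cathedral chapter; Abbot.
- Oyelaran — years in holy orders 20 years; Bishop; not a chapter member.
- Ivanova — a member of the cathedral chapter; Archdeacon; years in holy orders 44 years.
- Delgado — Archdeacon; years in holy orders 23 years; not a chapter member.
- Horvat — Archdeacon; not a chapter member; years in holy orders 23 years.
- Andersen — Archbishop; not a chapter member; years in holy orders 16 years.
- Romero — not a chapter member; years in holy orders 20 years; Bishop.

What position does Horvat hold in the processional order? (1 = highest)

9

By dignity: Andersen (Archbishop); then Oyelaran and Romero (Bishop); then Mbeki and Nguyen (Abbot); then Fontaine, Ivanova, Delgado and Horvat (Archdeacon).
Oyelaran and Romero both have years in holy orders 20 years, so the next rule applies.
Oyelaran and Romero are each not a chapter member, so the next rule applies.
Among Oyelaran and Romero, alphabetically by surname: Oyelaran before Romero.
Mbeki and Nguyen both have years in holy orders 19 years, so the next rule applies.
Mbeki and Nguyen are each a member of the cathedral chapter, so the next rule applies.
Among Mbeki and Nguyen, alphabetically by surname: Mbeki before Nguyen.
Among Fontaine, Ivanova, Delgado and Horvat, by years in holy orders (higher first): Fontaine and Ivanova (44 years) before Delgado and Horvat (23 years).
Fontaine and Ivanova are each a member of the cathedral chapter, so the next rule applies.
Among Fontaine and Ivanova, alphabetically by surname: Fontaine before Ivanova.
Delgado and Horvat are each not a chapter member, so the next rule applies.
Among Delgado and Horvat, alphabetically by surname: Delgado before Horvat.
Order: Andersen, Oyelaran, Romero, Mbeki, Nguyen, Fontaine, Ivanova, Delgado, Horvat. So position 9.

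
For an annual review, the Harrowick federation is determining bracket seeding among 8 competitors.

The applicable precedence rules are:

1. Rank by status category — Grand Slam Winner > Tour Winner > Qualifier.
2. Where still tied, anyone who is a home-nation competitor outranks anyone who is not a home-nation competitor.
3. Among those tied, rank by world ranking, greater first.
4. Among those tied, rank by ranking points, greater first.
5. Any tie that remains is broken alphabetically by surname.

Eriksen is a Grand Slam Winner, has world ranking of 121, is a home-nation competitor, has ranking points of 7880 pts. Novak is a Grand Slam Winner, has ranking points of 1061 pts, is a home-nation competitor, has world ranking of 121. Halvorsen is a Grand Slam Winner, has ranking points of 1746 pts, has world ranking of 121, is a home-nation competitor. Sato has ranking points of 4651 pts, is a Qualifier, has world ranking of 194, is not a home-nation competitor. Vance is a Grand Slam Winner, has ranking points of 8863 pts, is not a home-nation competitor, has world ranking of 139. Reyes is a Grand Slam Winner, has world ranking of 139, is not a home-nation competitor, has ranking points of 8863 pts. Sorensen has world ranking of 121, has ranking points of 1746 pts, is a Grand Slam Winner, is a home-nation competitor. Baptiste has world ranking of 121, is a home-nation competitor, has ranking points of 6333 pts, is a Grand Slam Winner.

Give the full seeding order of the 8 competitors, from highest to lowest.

Eriksen, Baptiste, Halvorsen, Sorensen, Novak, Reyes, Vance, Sato

By status category: Eriksen, Baptiste, Halvorsen, Sorensen, Novak, Reyes and Vance (Grand Slam Winner); then Sato (Qualifier).
Among Eriksen, Baptiste, Halvorsen, Sorensen, Novak, Reyes and Vance, a home-nation competitor before not a home-nation competitor: Eriksen, Baptiste, Halvorsen, Sorensen and Novak (a home-nation competitor) before Reyes and Vance (not a home-nation competitor).
Eriksen, Baptiste, Halvorsen, Sorensen and Novak all have world ranking 121, so the next rule applies.
Among Eriksen, Baptiste, Halvorsen, Sorensen and Novak, by ranking points (higher first): Eriksen (7880 pts) before Baptiste (6333 pts) before Halvorsen and Sorensen (1746 pts) before Novak (1061 pts).
Among Halvorsen and Sorensen, alphabetically by surname: Halvorsen before Sorensen.
Reyes and Vance both have world ranking 139, so the next rule applies.
Reyes and Vance both have ranking points 8863 pts, so the next rule applies.
Among Reyes and Vance, alphabetically by surname: Reyes before Vance.
Full order: Eriksen, Baptiste, Halvorsen, Sorensen, Novak, Reyes, Vance, Sato.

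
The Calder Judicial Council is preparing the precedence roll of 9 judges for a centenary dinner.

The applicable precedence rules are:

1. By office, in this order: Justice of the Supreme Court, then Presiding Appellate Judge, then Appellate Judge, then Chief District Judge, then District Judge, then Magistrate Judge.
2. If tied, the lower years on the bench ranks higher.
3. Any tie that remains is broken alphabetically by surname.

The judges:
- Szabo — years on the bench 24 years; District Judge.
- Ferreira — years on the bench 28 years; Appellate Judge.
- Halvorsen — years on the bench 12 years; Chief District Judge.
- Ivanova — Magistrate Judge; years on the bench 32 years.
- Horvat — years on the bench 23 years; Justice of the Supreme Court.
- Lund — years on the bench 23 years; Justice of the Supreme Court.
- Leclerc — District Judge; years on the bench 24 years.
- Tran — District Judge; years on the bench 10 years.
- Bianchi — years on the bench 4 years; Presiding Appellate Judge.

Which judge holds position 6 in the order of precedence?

By office: Horvat and Lund (Justice of the Supreme Court); then Bianchi (Presiding Appellate Judge); then Ferreira (Appellate Judge); then Halvorsen (Chief District Judge); then Tran, Leclerc and Szabo (District Judge); then Ivanova (Magistrate Judge).
Horvat and Lund both have years on the bench 23 years, so the next rule applies.
Among Horvat and Lund, alphabetically by surname: Horvat before Lund.
Among Tran, Leclerc and Szabo, by years on the bench (lower first): Tran (10 years) before Leclerc and Szabo (24 years).
Among Leclerc and Szabo, alphabetically by surname: Leclerc before Szabo.
Order: Horvat, Lund, Bianchi, Ferreira, Halvorsen, Tran, Leclerc, Szabo, Ivanova.

Tran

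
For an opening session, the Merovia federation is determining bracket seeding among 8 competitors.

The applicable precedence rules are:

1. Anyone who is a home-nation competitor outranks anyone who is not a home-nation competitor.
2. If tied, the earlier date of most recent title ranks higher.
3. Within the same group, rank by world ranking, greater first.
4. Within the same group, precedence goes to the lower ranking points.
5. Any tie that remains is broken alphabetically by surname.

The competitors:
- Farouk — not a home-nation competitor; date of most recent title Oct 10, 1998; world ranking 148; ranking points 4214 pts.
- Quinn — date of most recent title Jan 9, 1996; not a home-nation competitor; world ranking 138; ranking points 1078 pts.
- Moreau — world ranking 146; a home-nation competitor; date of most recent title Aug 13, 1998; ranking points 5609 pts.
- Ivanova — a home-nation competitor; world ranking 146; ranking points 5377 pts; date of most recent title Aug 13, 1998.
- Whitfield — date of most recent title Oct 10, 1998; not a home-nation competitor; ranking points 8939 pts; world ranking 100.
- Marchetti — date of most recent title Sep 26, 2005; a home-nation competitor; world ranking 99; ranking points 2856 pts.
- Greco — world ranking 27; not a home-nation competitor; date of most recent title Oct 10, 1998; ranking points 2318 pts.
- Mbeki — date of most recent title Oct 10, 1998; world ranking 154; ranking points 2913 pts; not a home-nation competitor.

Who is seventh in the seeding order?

By the first rule: Ivanova, Moreau and Marchetti (each a home-nation competitor); then Quinn, Mbeki, Farouk, Whitfield and Greco (each not a home-nation competitor).
Among Ivanova, Moreau and Marchetti, by date of most recent title (earlier first): Ivanova and Moreau (Aug 13, 1998) before Marchetti (Sep 26, 2005).
Ivanova and Moreau both have world ranking 146, so the next rule applies.
Among Ivanova and Moreau, by ranking points (lower first): Ivanova (5377 pts) before Moreau (5609 pts).
Among Quinn, Mbeki, Farouk, Whitfield and Greco, by date of most recent title (earlier first): Quinn (Jan 9, 1996) before Mbeki, Farouk, Whitfield and Greco (Oct 10, 1998).
Among Mbeki, Farouk, Whitfield and Greco, by world ranking (higher first): Mbeki (154) before Farouk (148) before Whitfield (100) before Greco (27).
Order: Ivanova, Moreau, Marchetti, Quinn, Mbeki, Farouk, Whitfield, Greco.

Whitfield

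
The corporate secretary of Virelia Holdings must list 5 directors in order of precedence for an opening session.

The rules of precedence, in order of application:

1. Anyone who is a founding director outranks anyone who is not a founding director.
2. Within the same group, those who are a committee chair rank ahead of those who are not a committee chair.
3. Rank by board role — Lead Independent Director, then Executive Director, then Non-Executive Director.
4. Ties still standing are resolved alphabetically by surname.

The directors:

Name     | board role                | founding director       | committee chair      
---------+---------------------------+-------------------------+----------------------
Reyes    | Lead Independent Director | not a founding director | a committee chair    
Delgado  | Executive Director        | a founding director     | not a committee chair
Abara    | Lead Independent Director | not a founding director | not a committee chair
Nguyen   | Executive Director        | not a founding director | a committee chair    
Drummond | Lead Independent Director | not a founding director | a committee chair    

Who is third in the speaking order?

By the first rule: Delgado (a founding director); then Drummond, Reyes, Nguyen and Abara (each not a founding director).
Among Drummond, Reyes, Nguyen and Abara, a committee chair before not a committee chair: Drummond, Reyes and Nguyen (a committee chair) before Abara (not a committee chair).
Among Drummond, Reyes and Nguyen, by board role: Drummond and Reyes (Lead Independent Director) before Nguyen (Executive Director).
Among Drummond and Reyes, alphabetically by surname: Drummond before Reyes.
Order: Delgado, Drummond, Reyes, Nguyen, Abara.

Reyes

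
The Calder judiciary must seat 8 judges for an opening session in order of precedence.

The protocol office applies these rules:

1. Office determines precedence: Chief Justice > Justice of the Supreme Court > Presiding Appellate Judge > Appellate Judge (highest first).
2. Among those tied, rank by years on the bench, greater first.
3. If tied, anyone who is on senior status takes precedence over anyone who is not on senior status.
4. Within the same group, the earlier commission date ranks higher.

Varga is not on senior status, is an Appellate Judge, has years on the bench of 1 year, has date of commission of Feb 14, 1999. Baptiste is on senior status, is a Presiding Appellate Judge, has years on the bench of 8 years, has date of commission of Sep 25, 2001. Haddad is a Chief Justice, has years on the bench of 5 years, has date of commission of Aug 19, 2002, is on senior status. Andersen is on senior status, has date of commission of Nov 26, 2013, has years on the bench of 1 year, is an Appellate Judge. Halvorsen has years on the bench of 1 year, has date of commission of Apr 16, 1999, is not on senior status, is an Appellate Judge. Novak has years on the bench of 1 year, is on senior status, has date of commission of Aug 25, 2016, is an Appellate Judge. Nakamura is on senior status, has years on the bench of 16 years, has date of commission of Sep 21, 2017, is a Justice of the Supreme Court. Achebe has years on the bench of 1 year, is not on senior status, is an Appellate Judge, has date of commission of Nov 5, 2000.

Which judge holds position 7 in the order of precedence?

By office: Haddad (Chief Justice); then Nakamura (Justice of the Supreme Court); then Baptiste (Presiding Appellate Judge); then Andersen, Novak, Varga, Halvorsen and Achebe (Appellate Judge).
Andersen, Novak, Varga, Halvorsen and Achebe all have years on the bench 1 year, so the next rule applies.
Among Andersen, Novak, Varga, Halvorsen and Achebe, on senior status before not on senior status: Andersen and Novak (on senior status) before Varga, Halvorsen and Achebe (not on senior status).
Among Andersen and Novak, by date of commission (earlier first): Andersen (Nov 26, 2013) before Novak (Aug 25, 2016).
Among Varga, Halvorsen and Achebe, by date of commission (earlier first): Varga (Feb 14, 1999) before Halvorsen (Apr 16, 1999) before Achebe (Nov 5, 2000).
Order: Haddad, Nakamura, Baptiste, Andersen, Novak, Varga, Halvorsen, Achebe.

Halvorsen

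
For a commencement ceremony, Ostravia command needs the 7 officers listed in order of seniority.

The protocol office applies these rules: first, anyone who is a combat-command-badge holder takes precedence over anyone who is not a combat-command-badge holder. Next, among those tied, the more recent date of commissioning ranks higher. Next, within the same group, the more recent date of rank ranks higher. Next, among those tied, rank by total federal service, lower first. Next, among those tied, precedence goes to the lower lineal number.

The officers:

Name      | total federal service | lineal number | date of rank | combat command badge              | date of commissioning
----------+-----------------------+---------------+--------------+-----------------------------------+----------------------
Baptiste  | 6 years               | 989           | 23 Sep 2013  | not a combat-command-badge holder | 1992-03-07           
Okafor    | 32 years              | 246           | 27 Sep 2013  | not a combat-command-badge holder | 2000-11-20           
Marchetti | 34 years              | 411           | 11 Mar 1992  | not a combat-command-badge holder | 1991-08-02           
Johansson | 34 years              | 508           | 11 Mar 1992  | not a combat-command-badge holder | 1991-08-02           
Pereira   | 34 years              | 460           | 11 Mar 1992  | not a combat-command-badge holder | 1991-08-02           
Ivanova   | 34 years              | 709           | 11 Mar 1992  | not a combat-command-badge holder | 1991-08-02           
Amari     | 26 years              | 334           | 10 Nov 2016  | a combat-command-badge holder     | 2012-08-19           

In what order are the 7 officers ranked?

By the first rule: Amari (a combat-command-badge holder); then Okafor, Baptiste, Marchetti, Pereira, Johansson and Ivanova (each not a combat-command-badge holder).
Among Okafor, Baptiste, Marchetti, Pereira, Johansson and Ivanova, by date of commissioning (later first): Okafor (2000-11-20) before Baptiste (1992-03-07) before Marchetti, Pereira, Johansson and Ivanova (1991-08-02).
Marchetti, Pereira, Johansson and Ivanova all have date of rank 11 Mar 1992, so the next rule applies.
Marchetti, Pereira, Johansson and Ivanova all have total federal service 34 years, so the next rule applies.
Among Marchetti, Pereira, Johansson and Ivanova, by lineal number (lower first): Marchetti (411) before Pereira (460) before Johansson (508) before Ivanova (709).
Full order: Amari, Okafor, Baptiste, Marchetti, Pereira, Johansson, Ivanova.

Amari, Okafor, Baptiste, Marchetti, Pereira, Johansson, Ivanova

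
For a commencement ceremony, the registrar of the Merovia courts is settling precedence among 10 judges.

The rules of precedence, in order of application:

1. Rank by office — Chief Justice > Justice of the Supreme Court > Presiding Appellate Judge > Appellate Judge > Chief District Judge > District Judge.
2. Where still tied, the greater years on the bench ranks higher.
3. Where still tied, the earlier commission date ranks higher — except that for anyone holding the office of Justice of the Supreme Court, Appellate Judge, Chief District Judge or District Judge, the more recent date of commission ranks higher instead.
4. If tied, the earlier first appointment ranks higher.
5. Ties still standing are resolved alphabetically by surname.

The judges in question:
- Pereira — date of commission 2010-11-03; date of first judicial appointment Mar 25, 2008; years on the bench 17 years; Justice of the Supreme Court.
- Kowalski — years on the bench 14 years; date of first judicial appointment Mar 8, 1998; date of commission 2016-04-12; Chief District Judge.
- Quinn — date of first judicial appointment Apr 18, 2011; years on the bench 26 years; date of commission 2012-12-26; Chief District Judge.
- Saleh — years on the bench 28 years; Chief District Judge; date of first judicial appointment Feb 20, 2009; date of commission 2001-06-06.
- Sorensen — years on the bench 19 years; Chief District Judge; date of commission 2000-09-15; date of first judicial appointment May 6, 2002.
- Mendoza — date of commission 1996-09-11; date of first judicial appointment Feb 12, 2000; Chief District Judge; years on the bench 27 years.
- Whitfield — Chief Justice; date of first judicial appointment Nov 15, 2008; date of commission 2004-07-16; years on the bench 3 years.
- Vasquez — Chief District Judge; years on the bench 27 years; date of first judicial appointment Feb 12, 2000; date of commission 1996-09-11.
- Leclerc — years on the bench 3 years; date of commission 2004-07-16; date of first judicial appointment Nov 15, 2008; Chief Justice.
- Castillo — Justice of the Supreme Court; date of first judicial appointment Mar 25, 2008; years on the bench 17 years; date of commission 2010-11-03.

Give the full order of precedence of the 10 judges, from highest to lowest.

By office: Leclerc and Whitfield (Chief Justice); then Castillo and Pereira (Justice of the Supreme Court); then Saleh, Mendoza, Vasquez, Quinn, Sorensen and Kowalski (Chief District Judge).
Leclerc and Whitfield both have years on the bench 3 years, so the next rule applies.
Leclerc and Whitfield both have date of commission 2004-07-16, so the next rule applies.
Leclerc and Whitfield both have date of first judicial appointment Nov 15, 2008, so the next rule applies.
Among Leclerc and Whitfield, alphabetically by surname: Leclerc before Whitfield.
Castillo and Pereira both have years on the bench 17 years, so the next rule applies.
Castillo and Pereira both have date of commission 2010-11-03, so the next rule applies.
Castillo and Pereira both have date of first judicial appointment Mar 25, 2008, so the next rule applies.
Among Castillo and Pereira, alphabetically by surname: Castillo before Pereira.
Among Saleh, Mendoza, Vasquez, Quinn, Sorensen and Kowalski, by years on the bench (higher first): Saleh (28 years) before Mendoza and Vasquez (27 years) before Quinn (26 years) before Sorensen (19 years) before Kowalski (14 years).
Mendoza and Vasquez both have date of commission 1996-09-11, so the next rule applies.
Mendoza and Vasquez both have date of first judicial appointment Feb 12, 2000, so the next rule applies.
Among Mendoza and Vasquez, alphabetically by surname: Mendoza before Vasquez.
Full order: Leclerc, Whitfield, Castillo, Pereira, Saleh, Mendoza, Vasquez, Quinn, Sorensen, Kowalski.

Leclerc, Whitfield, Castillo, Pereira, Saleh, Mendoza, Vasquez, Quinn, Sorensen, Kowalski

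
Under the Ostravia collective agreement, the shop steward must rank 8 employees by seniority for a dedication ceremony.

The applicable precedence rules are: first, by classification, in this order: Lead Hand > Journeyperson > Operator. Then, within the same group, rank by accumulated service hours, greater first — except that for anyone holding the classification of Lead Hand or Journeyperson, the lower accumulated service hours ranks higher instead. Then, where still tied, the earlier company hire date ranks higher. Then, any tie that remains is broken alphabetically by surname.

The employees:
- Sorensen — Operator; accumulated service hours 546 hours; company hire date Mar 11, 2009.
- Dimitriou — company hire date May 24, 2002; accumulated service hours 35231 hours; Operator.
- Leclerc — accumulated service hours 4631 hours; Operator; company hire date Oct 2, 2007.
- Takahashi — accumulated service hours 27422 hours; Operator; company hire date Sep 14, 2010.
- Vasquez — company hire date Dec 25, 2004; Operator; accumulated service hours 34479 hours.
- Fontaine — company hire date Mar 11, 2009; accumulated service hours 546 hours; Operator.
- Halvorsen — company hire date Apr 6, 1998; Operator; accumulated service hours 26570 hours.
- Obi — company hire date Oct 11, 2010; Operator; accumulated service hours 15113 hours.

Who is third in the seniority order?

Takahashi

By classification: Dimitriou, Vasquez, Takahashi, Halvorsen, Obi, Leclerc, Fontaine and Sorensen (Operator).
Among Dimitriou, Vasquez, Takahashi, Halvorsen, Obi, Leclerc, Fontaine and Sorensen, by accumulated service hours (higher first): Dimitriou (35231 hours) before Vasquez (34479 hours) before Takahashi (27422 hours) before Halvorsen (26570 hours) before Obi (15113 hours) before Leclerc (4631 hours) before Fontaine and Sorensen (546 hours).
Fontaine and Sorensen both have company hire date Mar 11, 2009, so the next rule applies.
Among Fontaine and Sorensen, alphabetically by surname: Fontaine before Sorensen.
Order: Dimitriou, Vasquez, Takahashi, Halvorsen, Obi, Leclerc, Fontaine, Sorensen.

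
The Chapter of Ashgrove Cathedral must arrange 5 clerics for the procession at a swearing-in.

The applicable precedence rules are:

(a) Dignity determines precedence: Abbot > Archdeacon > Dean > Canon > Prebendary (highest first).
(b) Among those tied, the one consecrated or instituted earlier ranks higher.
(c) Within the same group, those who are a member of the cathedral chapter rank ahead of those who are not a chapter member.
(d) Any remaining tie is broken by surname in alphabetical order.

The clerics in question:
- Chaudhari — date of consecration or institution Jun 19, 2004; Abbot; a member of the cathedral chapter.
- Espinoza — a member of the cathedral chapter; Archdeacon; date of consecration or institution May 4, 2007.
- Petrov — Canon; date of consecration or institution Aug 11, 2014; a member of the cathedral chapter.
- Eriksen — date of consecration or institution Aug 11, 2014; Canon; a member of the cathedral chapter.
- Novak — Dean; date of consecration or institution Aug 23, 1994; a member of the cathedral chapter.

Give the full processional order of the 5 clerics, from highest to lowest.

Chaudhari, Espinoza, Novak, Eriksen, Petrov

By dignity: Chaudhari (Abbot); then Espinoza (Archdeacon); then Novak (Dean); then Eriksen and Petrov (Canon).
Eriksen and Petrov both have date of consecration or institution Aug 11, 2014, so the next rule applies.
Eriksen and Petrov are each a member of the cathedral chapter, so the next rule applies.
Among Eriksen and Petrov, alphabetically by surname: Eriksen before Petrov.
Full order: Chaudhari, Espinoza, Novak, Eriksen, Petrov.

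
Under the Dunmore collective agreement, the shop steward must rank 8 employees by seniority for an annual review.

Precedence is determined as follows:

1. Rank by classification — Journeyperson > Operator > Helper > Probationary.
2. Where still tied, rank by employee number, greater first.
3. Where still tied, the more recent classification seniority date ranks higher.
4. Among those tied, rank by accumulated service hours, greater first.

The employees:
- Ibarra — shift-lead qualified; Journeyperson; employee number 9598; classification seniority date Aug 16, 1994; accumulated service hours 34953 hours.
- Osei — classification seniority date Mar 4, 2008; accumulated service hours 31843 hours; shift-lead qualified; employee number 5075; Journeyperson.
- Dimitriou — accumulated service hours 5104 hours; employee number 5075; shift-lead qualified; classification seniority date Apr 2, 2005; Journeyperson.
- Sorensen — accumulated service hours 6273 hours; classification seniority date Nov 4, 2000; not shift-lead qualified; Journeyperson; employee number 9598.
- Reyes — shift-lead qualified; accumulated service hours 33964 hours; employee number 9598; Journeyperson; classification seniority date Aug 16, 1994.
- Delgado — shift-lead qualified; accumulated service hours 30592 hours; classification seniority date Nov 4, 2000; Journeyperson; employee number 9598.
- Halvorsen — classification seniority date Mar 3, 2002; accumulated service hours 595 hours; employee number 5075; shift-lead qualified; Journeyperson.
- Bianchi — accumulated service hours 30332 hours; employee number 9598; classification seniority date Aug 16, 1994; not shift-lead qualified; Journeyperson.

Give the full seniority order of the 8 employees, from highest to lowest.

Delgado, Sorensen, Ibarra, Reyes, Bianchi, Osei, Dimitriou, Halvorsen

By classification: Delgado, Sorensen, Ibarra, Reyes, Bianchi, Osei, Dimitriou and Halvorsen (Journeyperson).
Among Delgado, Sorensen, Ibarra, Reyes, Bianchi, Osei, Dimitriou and Halvorsen, by employee number (higher first): Delgado, Sorensen, Ibarra, Reyes and Bianchi (9598) before Osei, Dimitriou and Halvorsen (5075).
Among Delgado, Sorensen, Ibarra, Reyes and Bianchi, by classification seniority date (later first): Delgado and Sorensen (Nov 4, 2000) before Ibarra, Reyes and Bianchi (Aug 16, 1994).
Among Delgado and Sorensen, by accumulated service hours (higher first): Delgado (30592 hours) before Sorensen (6273 hours).
Among Ibarra, Reyes and Bianchi, by accumulated service hours (higher first): Ibarra (34953 hours) before Reyes (33964 hours) before Bianchi (30332 hours).
Among Osei, Dimitriou and Halvorsen, by classification seniority date (later first): Osei (Mar 4, 2008) before Dimitriou (Apr 2, 2005) before Halvorsen (Mar 3, 2002).
Full order: Delgado, Sorensen, Ibarra, Reyes, Bianchi, Osei, Dimitriou, Halvorsen.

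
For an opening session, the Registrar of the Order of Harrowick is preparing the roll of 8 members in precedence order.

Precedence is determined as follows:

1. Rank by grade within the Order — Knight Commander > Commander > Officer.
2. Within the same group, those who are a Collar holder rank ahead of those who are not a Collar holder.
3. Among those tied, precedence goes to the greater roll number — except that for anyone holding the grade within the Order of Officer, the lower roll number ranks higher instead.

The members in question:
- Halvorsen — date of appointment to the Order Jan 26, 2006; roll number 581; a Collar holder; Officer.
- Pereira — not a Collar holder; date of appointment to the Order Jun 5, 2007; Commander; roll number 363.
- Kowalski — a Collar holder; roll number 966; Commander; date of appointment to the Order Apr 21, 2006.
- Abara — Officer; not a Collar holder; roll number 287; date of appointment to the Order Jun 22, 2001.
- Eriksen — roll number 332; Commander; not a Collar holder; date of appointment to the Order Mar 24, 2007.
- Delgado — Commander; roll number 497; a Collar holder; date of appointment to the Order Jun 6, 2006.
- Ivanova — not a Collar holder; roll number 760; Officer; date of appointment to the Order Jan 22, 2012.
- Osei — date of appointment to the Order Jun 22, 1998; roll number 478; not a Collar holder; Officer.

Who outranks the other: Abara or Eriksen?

Eriksen

By grade within the Order: Kowalski, Delgado, Pereira and Eriksen (Commander); then Halvorsen, Abara, Osei and Ivanova (Officer).
Among Kowalski, Delgado, Pereira and Eriksen, a Collar holder before not a Collar holder: Kowalski and Delgado (a Collar holder) before Pereira and Eriksen (not a Collar holder).
Among Kowalski and Delgado, by roll number (higher first): Kowalski (966) before Delgado (497).
Among Pereira and Eriksen, by roll number (higher first): Pereira (363) before Eriksen (332).
Among Halvorsen, Abara, Osei and Ivanova, a Collar holder before not a Collar holder: Halvorsen (a Collar holder) before Abara, Osei and Ivanova (not a Collar holder).
Among Abara, Osei and Ivanova, by roll number (lower first) (reversed rule for this group): Abara (287) before Osei (478) before Ivanova (760).
So Eriksen takes precedence.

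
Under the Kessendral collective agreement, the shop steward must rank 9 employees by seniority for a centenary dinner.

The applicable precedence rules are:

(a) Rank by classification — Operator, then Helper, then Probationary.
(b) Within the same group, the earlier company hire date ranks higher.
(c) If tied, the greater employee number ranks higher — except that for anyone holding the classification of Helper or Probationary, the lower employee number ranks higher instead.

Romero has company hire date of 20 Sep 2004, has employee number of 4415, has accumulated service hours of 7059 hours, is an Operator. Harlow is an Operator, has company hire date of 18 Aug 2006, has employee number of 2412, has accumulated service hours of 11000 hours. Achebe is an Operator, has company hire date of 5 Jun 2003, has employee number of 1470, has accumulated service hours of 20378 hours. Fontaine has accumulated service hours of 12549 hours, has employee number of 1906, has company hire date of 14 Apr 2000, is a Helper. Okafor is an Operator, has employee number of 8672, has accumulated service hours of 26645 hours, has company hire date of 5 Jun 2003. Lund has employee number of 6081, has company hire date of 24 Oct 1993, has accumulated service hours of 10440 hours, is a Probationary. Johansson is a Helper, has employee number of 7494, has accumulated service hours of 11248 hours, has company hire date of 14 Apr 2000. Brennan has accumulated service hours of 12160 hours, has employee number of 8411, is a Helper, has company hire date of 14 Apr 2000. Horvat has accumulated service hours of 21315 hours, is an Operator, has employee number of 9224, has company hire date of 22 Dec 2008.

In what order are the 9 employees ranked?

By classification: Okafor, Achebe, Romero, Harlow and Horvat (Operator); then Fontaine, Johansson and Brennan (Helper); then Lund (Probationary).
Among Okafor, Achebe, Romero, Harlow and Horvat, by company hire date (earlier first): Okafor and Achebe (5 Jun 2003) before Romero (20 Sep 2004) before Harlow (18 Aug 2006) before Horvat (22 Dec 2008).
Among Okafor and Achebe, by employee number (higher first): Okafor (8672) before Achebe (1470).
Fontaine, Johansson and Brennan all have company hire date 14 Apr 2000, so the next rule applies.
Among Fontaine, Johansson and Brennan, by employee number (lower first) (reversed rule for this group): Fontaine (1906) before Johansson (7494) before Brennan (8411).
Full order: Okafor, Achebe, Romero, Harlow, Horvat, Fontaine, Johansson, Brennan, Lund.

Okafor, Achebe, Romero, Harlow, Horvat, Fontaine, Johansson, Brennan, Lund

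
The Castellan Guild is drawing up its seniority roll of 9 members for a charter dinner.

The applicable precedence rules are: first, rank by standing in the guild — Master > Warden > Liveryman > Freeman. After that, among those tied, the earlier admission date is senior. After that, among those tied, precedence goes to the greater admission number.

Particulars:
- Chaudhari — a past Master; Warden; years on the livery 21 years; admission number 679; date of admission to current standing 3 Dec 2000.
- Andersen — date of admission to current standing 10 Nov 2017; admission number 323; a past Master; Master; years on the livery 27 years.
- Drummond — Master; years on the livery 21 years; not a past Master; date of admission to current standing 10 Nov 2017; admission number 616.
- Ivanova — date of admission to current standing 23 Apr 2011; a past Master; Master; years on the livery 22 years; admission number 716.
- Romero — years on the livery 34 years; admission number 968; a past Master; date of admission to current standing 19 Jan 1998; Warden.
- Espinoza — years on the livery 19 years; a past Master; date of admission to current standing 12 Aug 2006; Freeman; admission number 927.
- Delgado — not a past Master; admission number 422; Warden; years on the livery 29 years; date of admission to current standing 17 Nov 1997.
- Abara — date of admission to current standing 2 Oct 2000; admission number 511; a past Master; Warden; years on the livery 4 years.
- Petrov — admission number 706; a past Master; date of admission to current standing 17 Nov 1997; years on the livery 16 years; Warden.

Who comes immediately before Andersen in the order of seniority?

By standing in the guild: Ivanova, Drummond and Andersen (Master); then Petrov, Delgado, Romero, Abara and Chaudhari (Warden); then Espinoza (Freeman).
Among Ivanova, Drummond and Andersen, by date of admission to current standing (earlier first): Ivanova (23 Apr 2011) before Drummond and Andersen (10 Nov 2017).
Among Drummond and Andersen, by admission number (higher first): Drummond (616) before Andersen (323).
Among Petrov, Delgado, Romero, Abara and Chaudhari, by date of admission to current standing (earlier first): Petrov and Delgado (17 Nov 1997) before Romero (19 Jan 1998) before Abara (2 Oct 2000) before Chaudhari (3 Dec 2000).
Among Petrov and Delgado, by admission number (higher first): Petrov (706) before Delgado (422).
Order: Ivanova, Drummond, Andersen, Petrov, Delgado, Romero, Abara, Chaudhari, Espinoza.

Drummond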